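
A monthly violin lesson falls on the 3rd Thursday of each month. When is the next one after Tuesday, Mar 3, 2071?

Mar 19, 2071

Mar 2071 starts on a Sunday; its first Thursday is the 5th, so the 3rd Thursday is the 19th — Mar 19, 2071.
Mar 19, 2071 is after Mar 3, 2071, so that is the next one.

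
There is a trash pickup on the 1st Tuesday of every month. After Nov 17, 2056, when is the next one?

Nov 2056 starts on a Wednesday, so its 1st Tuesday is Nov 7, 2056 (6 days in).
That is not after Nov 17, 2056, so look at Dec 2056.
Dec 2056 starts on a Friday, so its 1st Tuesday is Dec 5, 2056 (4 days in).

Dec 5, 2056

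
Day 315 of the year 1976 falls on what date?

January has 31 days (315 − 31 = 284 remain).
February has 29 days (284 − 29 = 255 remain).
March has 31 days (255 − 31 = 224 remain).
April has 30 days (224 − 30 = 194 remain).
May has 31 days (194 − 31 = 163 remain).
June has 30 days (163 − 30 = 133 remain).
July has 31 days (133 − 31 = 102 remain).
August has 31 days (102 − 31 = 71 remain).
September has 30 days (71 − 30 = 41 remain).
October has 31 days (41 − 31 = 10 remain).
10 into November → November 10.

November 10, 1976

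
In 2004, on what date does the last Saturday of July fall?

The first Saturday of July 2004 is July 3.
July 2004 has 31 days. Adding weeks: 3, 10, 17, 24, 31 — the last one ≤ 31 is the 31st.

31 July 2004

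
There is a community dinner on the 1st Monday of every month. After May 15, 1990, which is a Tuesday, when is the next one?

Jun 4, 1990

May 1990 starts on a Tuesday, so its 1st Monday is May 7, 1990 (6 days in).
That is not after May 15, 1990, so look at Jun 1990.
Jun 1990 starts on a Friday, so its 1st Monday is Jun 4, 1990 (3 days in).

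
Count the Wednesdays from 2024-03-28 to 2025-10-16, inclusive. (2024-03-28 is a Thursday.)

81

2024-03-28 is a Thursday; the first Wednesday on or after it is 2024-04-03 (6 days later).
From 2024-04-03 to 2025-10-16: 272 + 289 = 561 days (rest of 2024, to 2025-10-16 in 2025).
561 ÷ 7 = 80 full weeks with remainder 1, so 80 more Wednesdays after the first → 81.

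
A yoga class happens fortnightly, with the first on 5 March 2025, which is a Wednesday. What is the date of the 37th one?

The 37th occurrence is 36 intervals after the first: 36 × 14 = 504 days after 5 March 2025.
March has 31 days — 26 days to the end of March leaves 478.
From end of March to end of 2025 is 275 days (203 left).
January has 31 days (172 left).
February has 28 days (144 left).
March has 31 days (113 left).
April has 30 days (83 left).
May has 31 days (52 left).
June has 30 days (22 left).
22 days into July → 22 July 2026.

22 July 2026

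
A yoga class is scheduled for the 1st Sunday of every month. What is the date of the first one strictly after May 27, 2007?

June 3, 2007

May 2007 starts on a Tuesday, so its 1st Sunday is May 6, 2007 (5 days in).
That is not after May 27, 2007, so look at June 2007.
June 2007 starts on a Friday, so its 1st Sunday is June 3, 2007 (2 days in).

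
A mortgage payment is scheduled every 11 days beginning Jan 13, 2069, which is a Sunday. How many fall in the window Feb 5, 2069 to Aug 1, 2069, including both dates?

Occurrences land 11·i days after Jan 13, 2069 for i = 0, 1, 2, …
Feb 5, 2069 is 23 days after the start; 23 ÷ 11 = 2 remainder 1; since the remainder is 1, round up to i = 3. First occurrence in the window: #4 on Feb 15, 2069 (3×11 = 33 days in).
Aug 1, 2069 is 200 days after the start; 200 ÷ 11 = 18 remainder 2. Last occurrence in the window: #19 on Jul 30, 2069.
Occurrences #4 through #19: 16 in total.

16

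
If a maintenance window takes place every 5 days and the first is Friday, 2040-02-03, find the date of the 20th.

The 20th occurrence is 19 intervals after the first: 19 × 5 = 95 days after 2040-02-03.
February has 29 days — 26 days to the end of February leaves 69.
March has 31 days (38 left).
April has 30 days (8 left).
8 days into May → 2040-05-08.

2040-05-08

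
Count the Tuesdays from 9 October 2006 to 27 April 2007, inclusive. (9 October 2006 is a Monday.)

29

9 October 2006 is a Monday; the first Tuesday on or after it is 10 October 2006 (1 day later).
From 10 October 2006 to 27 April 2007: 21 + 30 + 31 + 31 + 28 + 31 + 27 = 199 days (rest of October, November, December, January, February, March, April).
199 ÷ 7 = 28 full weeks with remainder 3, so 28 more Tuesdays after the first → 29.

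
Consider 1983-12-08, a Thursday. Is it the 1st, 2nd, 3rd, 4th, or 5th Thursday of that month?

2nd

Day 8 falls in week ⌈8/7⌉ of the month.
Days 1–7 hold the 1st Thursday, 8–14 the 2nd, 15–21 the 3rd, 22–28 the 4th, 29–31 the 5th.
8 is in the range for the 2nd.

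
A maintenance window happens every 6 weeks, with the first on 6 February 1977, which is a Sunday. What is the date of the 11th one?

2 April 1978

The 11th occurrence is 10 intervals after the first: 10 × 42 = 420 days after 6 February 1977.
February has 28 days — 22 days to the end of February leaves 398.
March has 31 days (367 left).
April has 30 days (337 left).
May has 31 days (306 left).
June has 30 days (276 left).
July has 31 days (245 left).
August has 31 days (214 left).
September has 30 days (184 left).
October has 31 days (153 left).
November has 30 days (123 left).
December has 31 days (92 left).
January has 31 days (61 left).
February has 28 days (33 left).
March has 31 days (2 left).
2 days into April → 2 April 1978.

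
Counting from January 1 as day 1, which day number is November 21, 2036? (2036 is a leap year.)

Days in months before November: 31 + 29 + 31 + 30 + 31 + 30 + 31 + 31 + 30 + 31 = 305.
Plus 21 days into November → day 326.

326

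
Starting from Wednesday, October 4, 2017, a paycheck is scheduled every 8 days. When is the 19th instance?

February 25, 2018

The 19th occurrence is 18 intervals after the first: 18 × 8 = 144 days after October 4, 2017.
October has 31 days — 27 days to the end of October leaves 117.
November has 30 days (87 left).
December has 31 days (56 left).
January has 31 days (25 left).
25 days into February → February 25, 2018.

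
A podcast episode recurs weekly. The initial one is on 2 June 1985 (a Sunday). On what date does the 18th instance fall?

The 18th occurrence is 17 intervals after the first: 17 × 7 = 119 days after 2 June 1985.
June has 30 days — 28 days to the end of June leaves 91.
July has 31 days (60 left).
August has 31 days (29 left).
29 days into September → 29 September 1985.

29 September 1985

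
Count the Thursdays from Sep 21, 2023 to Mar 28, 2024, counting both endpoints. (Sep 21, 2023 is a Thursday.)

Sep 21, 2023 is a Thursday; the first Thursday on or after it is Sep 21, 2023.
From Sep 21, 2023 to Mar 28, 2024: 9 + 31 + 30 + 31 + 31 + 29 + 28 = 189 days (rest of Sep, Oct, Nov, Dec, Jan, Feb, Mar).
189 ÷ 7 = 27 full weeks with remainder 0, so 27 more Thursdays after the first → 28.

28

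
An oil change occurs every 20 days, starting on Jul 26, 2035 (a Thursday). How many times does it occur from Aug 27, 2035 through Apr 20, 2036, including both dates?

Occurrences land 20·i days after Jul 26, 2035 for i = 0, 1, 2, …
Aug 27, 2035 is 32 days after the start; 32 ÷ 20 = 1 remainder 12; since the remainder is 12, round up to i = 2. First occurrence in the window: #3 on Sep 4, 2035 (2×20 = 40 days in).
Apr 20, 2036 is 269 days after the start; 269 ÷ 20 = 13 remainder 9. Last occurrence in the window: #14 on Apr 11, 2036.
Occurrences #3 through #14: 12 in total.

12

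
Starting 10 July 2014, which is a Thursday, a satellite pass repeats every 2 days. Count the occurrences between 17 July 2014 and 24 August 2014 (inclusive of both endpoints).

Occurrences land 2·i days after 10 July 2014 for i = 0, 1, 2, …
17 July 2014 is 7 days after the start; 7 ÷ 2 = 3 remainder 1; since the remainder is 1, round up to i = 4. First occurrence in the window: #5 on 18 July 2014 (4×2 = 8 days in).
24 August 2014 is 45 days after the start; 45 ÷ 2 = 22 remainder 1. Last occurrence in the window: #23 on 23 August 2014.
Occurrences #5 through #23: 19 in total.

19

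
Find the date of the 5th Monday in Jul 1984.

Jul 30, 1984

Jul 1984 begins on a Sunday, so the first Monday is Jul 2 (1 day later).
The 5th Monday is 4 weeks later: 2 + 28 = 30.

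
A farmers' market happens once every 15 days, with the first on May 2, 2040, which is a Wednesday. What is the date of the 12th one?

Oct 14, 2040

The 12th occurrence is 11 intervals after the first: 11 × 15 = 165 days after May 2, 2040.
May has 31 days — 29 days to the end of May leaves 136.
Jun has 30 days (106 left).
Jul has 31 days (75 left).
Aug has 31 days (44 left).
Sep has 30 days (14 left).
14 days into Oct → Oct 14, 2040.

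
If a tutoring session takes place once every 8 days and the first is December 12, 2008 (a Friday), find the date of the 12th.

March 10, 2009

The 12th occurrence is 11 intervals after the first: 11 × 8 = 88 days after December 12, 2008.
December has 31 days — 19 days to the end of December leaves 69.
January has 31 days (38 left).
February has 28 days (10 left).
10 days into March → March 10, 2009.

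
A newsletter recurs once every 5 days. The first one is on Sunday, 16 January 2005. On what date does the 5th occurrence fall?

The 5th occurrence is 4 intervals after the first: 4 × 5 = 20 days after 16 January 2005.
January has 31 days — 15 days to the end of January leaves 5.
5 days into February → 5 February 2005.

5 February 2005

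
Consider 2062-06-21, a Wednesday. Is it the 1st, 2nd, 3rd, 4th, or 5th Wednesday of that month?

3rd

Day 21 falls in week ⌈21/7⌉ of the month.
Days 1–7 hold the 1st Wednesday, 8–14 the 2nd, 15–21 the 3rd, 22–28 the 4th, 29–31 the 5th.
21 is in the range for the 3rd.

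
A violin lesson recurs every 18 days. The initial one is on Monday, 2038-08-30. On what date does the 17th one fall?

The 17th occurrence is 16 intervals after the first: 16 × 18 = 288 days after 2038-08-30.
August has 31 days — 1 day to the end of August leaves 287.
September has 30 days (257 left).
October has 31 days (226 left).
November has 30 days (196 left).
December has 31 days (165 left).
January has 31 days (134 left).
February has 28 days (106 left).
March has 31 days (75 left).
April has 30 days (45 left).
May has 31 days (14 left).
14 days into June → 2039-06-14.

2039-06-14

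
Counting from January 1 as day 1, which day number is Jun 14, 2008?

166

Days in months before Jun: 31 + 29 + 31 + 30 + 31 = 152.
Plus 14 days into Jun → day 166.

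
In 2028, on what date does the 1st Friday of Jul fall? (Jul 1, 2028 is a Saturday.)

Jul 7, 2028

Jul 2028 begins on a Saturday, so the first Friday is Jul 7 (6 days later).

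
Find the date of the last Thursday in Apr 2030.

Apr 25, 2030

Apr 2030 begins on a Monday, so the first Thursday is Apr 4 (3 days later).
Apr 2030 has 30 days. Adding weeks: 4, 11, 18, 25 — the last one ≤ 30 is the 25th.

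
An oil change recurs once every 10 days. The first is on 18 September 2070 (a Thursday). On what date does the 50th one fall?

21 January 2072

The 50th occurrence is 49 intervals after the first: 49 × 10 = 490 days after 18 September 2070.
September has 30 days — 12 days to the end of September leaves 478.
From end of September to end of 2070 is 92 days (386 left).
2071 has 365 days (21 left).
21 days into January → 21 January 2072.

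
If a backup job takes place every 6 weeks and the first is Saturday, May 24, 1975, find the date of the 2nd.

Jul 5, 1975

The 2nd occurrence is 1 interval after the first: 1 × 42 = 42 days after May 24, 1975.
May has 31 days — 7 days to the end of May leaves 35.
Jun has 30 days (5 left).
5 days into Jul → Jul 5, 1975.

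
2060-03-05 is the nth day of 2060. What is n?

Days in months before March: 31 + 29 = 60.
Plus 5 days into March → day 65.

65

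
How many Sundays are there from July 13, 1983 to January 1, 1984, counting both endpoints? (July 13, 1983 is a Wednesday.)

25

July 13, 1983 is a Wednesday; the first Sunday on or after it is July 17, 1983 (4 days later).
From July 17, 1983 to January 1, 1984: 14 + 31 + 30 + 31 + 30 + 31 + 1 = 168 days (rest of July, August, September, October, November, December, January).
168 ÷ 7 = 24 full weeks with remainder 0, so 24 more Sundays after the first → 25.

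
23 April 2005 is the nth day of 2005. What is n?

113

Days in months before April: 31 + 28 + 31 = 90.
Plus 23 days into April → day 113.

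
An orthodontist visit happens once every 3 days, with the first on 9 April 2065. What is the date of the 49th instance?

31 August 2065

The 49th occurrence is 48 intervals after the first: 48 × 3 = 144 days after 9 April 2065.
April has 30 days — 21 days to the end of April leaves 123.
May has 31 days (92 left).
June has 30 days (62 left).
July has 31 days (31 left).
31 days into August → 31 August 2065.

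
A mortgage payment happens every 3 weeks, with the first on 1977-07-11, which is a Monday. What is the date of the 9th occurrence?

1977-12-26

The 9th occurrence is 8 intervals after the first: 8 × 21 = 168 days after 1977-07-11.
July has 31 days — 20 days to the end of July leaves 148.
August has 31 days (117 left).
September has 30 days (87 left).
October has 31 days (56 left).
November has 30 days (26 left).
26 days into December → 1977-12-26.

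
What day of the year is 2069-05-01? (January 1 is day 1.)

121

Days in months before May: 31 + 28 + 31 + 30 = 120.
Plus 1 day into May → day 121.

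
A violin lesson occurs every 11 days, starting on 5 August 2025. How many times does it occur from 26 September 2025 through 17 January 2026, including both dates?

Occurrences land 11·i days after 5 August 2025 for i = 0, 1, 2, …
26 September 2025 is 52 days after the start; 52 ÷ 11 = 4 remainder 8; since the remainder is 8, round up to i = 5. First occurrence in the window: #6 on 29 September 2025 (5×11 = 55 days in).
17 January 2026 is 165 days after the start; 165 ÷ 11 = 15 remainder 0. Last occurrence in the window: #16 on 17 January 2026.
Occurrences #6 through #16: 11 in total.

11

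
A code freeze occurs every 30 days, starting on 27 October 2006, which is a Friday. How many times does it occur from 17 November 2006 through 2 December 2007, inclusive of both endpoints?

Occurrences land 30·i days after 27 October 2006 for i = 0, 1, 2, …
17 November 2006 is 21 days after the start; 21 ÷ 30 = 0 remainder 21; since the remainder is 21, round up to i = 1. First occurrence in the window: #2 on 26 November 2006 (1×30 = 30 days in).
2 December 2007 is 401 days after the start; 401 ÷ 30 = 13 remainder 11. Last occurrence in the window: #14 on 21 November 2007.
Occurrences #2 through #14: 13 in total.

13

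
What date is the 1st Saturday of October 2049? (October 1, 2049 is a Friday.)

October 2049 begins on a Friday, so the first Saturday is October 2 (1 day later).

October 2, 2049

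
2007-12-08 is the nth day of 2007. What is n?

Days in months before December: 31 + 28 + 31 + 30 + 31 + 30 + 31 + 31 + 30 + 31 + 30 = 334.
Plus 8 days into December → day 342.

342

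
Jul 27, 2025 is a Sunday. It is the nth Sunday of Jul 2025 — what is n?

Day 27 falls in week ⌈27/7⌉ of the month.
Days 1–7 hold the 1st Sunday, 8–14 the 2nd, 15–21 the 3rd, 22–28 the 4th, 29–31 the 5th.
27 is in the range for the 4th.

4th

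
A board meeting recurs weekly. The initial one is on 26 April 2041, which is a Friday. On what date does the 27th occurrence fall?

The 27th occurrence is 26 intervals after the first: 26 × 7 = 182 days after 26 April 2041.
April has 30 days — 4 days to the end of April leaves 178.
May has 31 days (147 left).
June has 30 days (117 left).
July has 31 days (86 left).
August has 31 days (55 left).
September has 30 days (25 left).
25 days into October → 25 October 2041.

25 October 2041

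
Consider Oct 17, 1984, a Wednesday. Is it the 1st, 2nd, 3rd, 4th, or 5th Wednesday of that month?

3rd

Day 17 falls in week ⌈17/7⌉ of the month.
Days 1–7 hold the 1st Wednesday, 8–14 the 2nd, 15–21 the 3rd, 22–28 the 4th, 29–31 the 5th.
17 is in the range for the 3rd.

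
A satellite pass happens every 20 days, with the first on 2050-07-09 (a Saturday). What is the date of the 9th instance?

The 9th occurrence is 8 intervals after the first: 8 × 20 = 160 days after 2050-07-09.
July has 31 days — 22 days to the end of July leaves 138.
August has 31 days (107 left).
September has 30 days (77 left).
October has 31 days (46 left).
November has 30 days (16 left).
16 days into December → 2050-12-16.

2050-12-16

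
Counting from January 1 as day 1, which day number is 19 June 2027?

170

Days in months before June: 31 + 28 + 31 + 30 + 31 = 151.
Plus 19 days into June → day 170.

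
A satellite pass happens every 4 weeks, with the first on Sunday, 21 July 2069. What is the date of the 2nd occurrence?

The 2nd occurrence is 1 interval after the first: 1 × 28 = 28 days after 21 July 2069.
July has 31 days — 10 days to the end of July leaves 18.
18 days into August → 18 August 2069.

18 August 2069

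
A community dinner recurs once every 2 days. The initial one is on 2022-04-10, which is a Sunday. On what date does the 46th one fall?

The 46th occurrence is 45 intervals after the first: 45 × 2 = 90 days after 2022-04-10.
April has 30 days — 20 days to the end of April leaves 70.
May has 31 days (39 left).
June has 30 days (9 left).
9 days into July → 2022-07-09.

2022-07-09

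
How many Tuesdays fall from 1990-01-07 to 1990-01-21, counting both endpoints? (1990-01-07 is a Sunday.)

2

1990-01-07 is a Sunday; the first Tuesday on or after it is 1990-01-09 (2 days later).
From 1990-01-09 to 1990-01-21 is 21 − 9 = 12 days.
12 ÷ 7 = 1 full weeks with remainder 5, so 1 more Tuesdays after the first → 2.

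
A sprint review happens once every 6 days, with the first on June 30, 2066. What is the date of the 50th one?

The 50th occurrence is 49 intervals after the first: 49 × 6 = 294 days after June 30, 2066.
June has 30 days — 0 days to the end of June leaves 294.
July has 31 days (263 left).
August has 31 days (232 left).
September has 30 days (202 left).
October has 31 days (171 left).
November has 30 days (141 left).
December has 31 days (110 left).
January has 31 days (79 left).
February has 28 days (51 left).
March has 31 days (20 left).
20 days into April → April 20, 2067.

April 20, 2067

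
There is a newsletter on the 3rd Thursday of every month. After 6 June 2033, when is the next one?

16 June 2033

June 2033 starts on a Wednesday; its first Thursday is the 2nd, so the 3rd Thursday is the 16th — 16 June 2033.
16 June 2033 is after 6 June 2033, so that is the next one.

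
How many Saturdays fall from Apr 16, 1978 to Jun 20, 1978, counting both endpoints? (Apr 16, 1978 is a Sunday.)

Apr 16, 1978 is a Sunday; the first Saturday on or after it is Apr 22, 1978 (6 days later).
From Apr 22, 1978 to Jun 20, 1978: 8 + 31 + 20 = 59 days (rest of Apr, May, Jun).
59 ÷ 7 = 8 full weeks with remainder 3, so 8 more Saturdays after the first → 9.

9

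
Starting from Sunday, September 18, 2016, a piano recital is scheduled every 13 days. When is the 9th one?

December 31, 2016

The 9th occurrence is 8 intervals after the first: 8 × 13 = 104 days after September 18, 2016.
September has 30 days — 12 days to the end of September leaves 92.
October has 31 days (61 left).
November has 30 days (31 left).
31 days into December → December 31, 2016.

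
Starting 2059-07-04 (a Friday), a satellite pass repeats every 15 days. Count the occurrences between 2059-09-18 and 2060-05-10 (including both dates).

15

Occurrences land 15·i days after 2059-07-04 for i = 0, 1, 2, …
2059-09-18 is 76 days after the start; 76 ÷ 15 = 5 remainder 1; since the remainder is 1, round up to i = 6. First occurrence in the window: #7 on 2059-10-02 (6×15 = 90 days in).
2060-05-10 is 311 days after the start; 311 ÷ 15 = 20 remainder 11. Last occurrence in the window: #21 on 2060-04-29.
Occurrences #7 through #21: 15 in total.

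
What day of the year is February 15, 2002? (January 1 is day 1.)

Days in months before February: 31 = 31.
Plus 15 days into February → day 46.

46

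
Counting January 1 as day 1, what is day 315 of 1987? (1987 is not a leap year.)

November 11, 1987

January has 31 days (315 − 31 = 284 remain).
February has 28 days (284 − 28 = 256 remain).
March has 31 days (256 − 31 = 225 remain).
April has 30 days (225 − 30 = 195 remain).
May has 31 days (195 − 31 = 164 remain).
June has 30 days (164 − 30 = 134 remain).
July has 31 days (134 − 31 = 103 remain).
August has 31 days (103 − 31 = 72 remain).
September has 30 days (72 − 30 = 42 remain).
October has 31 days (42 − 31 = 11 remain).
11 into November → November 11.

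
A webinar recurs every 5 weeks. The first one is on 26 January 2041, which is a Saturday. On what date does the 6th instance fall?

20 July 2041

The 6th occurrence is 5 intervals after the first: 5 × 35 = 175 days after 26 January 2041.
January has 31 days — 5 days to the end of January leaves 170.
February has 28 days (142 left).
March has 31 days (111 left).
April has 30 days (81 left).
May has 31 days (50 left).
June has 30 days (20 left).
20 days into July → 20 July 2041.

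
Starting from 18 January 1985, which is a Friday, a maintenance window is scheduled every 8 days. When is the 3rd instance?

3 February 1985

The 3rd occurrence is 2 intervals after the first: 2 × 8 = 16 days after 18 January 1985.
January has 31 days — 13 days to the end of January leaves 3.
3 days into February → 3 February 1985.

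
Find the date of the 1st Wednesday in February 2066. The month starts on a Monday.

February 3, 2066

February 2066 begins on a Monday, so the first Wednesday is February 3 (2 days later).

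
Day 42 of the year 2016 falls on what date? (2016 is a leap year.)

2016-02-11

January has 31 days (42 − 31 = 11 remain).
11 into February → February 11.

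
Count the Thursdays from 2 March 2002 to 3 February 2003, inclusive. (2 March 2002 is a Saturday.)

48

2 March 2002 is a Saturday; the first Thursday on or after it is 7 March 2002 (5 days later).
From 7 March 2002 to 3 February 2003: 299 + 34 = 333 days (rest of 2002, to 3 February 2003 in 2003).
333 ÷ 7 = 47 full weeks with remainder 4, so 47 more Thursdays after the first → 48.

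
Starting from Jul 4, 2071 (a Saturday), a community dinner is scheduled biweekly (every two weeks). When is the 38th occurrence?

The 38th occurrence is 37 intervals after the first: 37 × 14 = 518 days after Jul 4, 2071.
Jul has 31 days — 27 days to the end of Jul leaves 491.
From end of Jul to end of 2071 is 153 days (338 left).
Jan has 31 days (307 left).
Feb has 29 days (278 left).
Mar has 31 days (247 left).
Apr has 30 days (217 left).
May has 31 days (186 left).
Jun has 30 days (156 left).
Jul has 31 days (125 left).
Aug has 31 days (94 left).
Sep has 30 days (64 left).
Oct has 31 days (33 left).
Nov has 30 days (3 left).
3 days into Dec → Dec 3, 2072.

Dec 3, 2072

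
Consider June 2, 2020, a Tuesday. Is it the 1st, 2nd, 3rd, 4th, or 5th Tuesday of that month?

Day 2 falls in week ⌈2/7⌉ of the month.
Days 1–7 hold the 1st Tuesday, 8–14 the 2nd, 15–21 the 3rd, 22–28 the 4th, 29–31 the 5th.
2 is in the range for the 1st.

1st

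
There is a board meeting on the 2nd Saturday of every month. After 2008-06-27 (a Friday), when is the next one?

June 2008 starts on a Sunday; its first Saturday is the 7th, so the 2nd Saturday is the 14th — 2008-06-14.
That is not after 2008-06-27, so look at July 2008.
July 2008 starts on a Tuesday; its first Saturday is the 5th, so the 2nd Saturday is the 12th — 2008-07-12.

2008-07-12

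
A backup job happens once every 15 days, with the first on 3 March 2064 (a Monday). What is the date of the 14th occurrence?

14 September 2064

The 14th occurrence is 13 intervals after the first: 13 × 15 = 195 days after 3 March 2064.
March has 31 days — 28 days to the end of March leaves 167.
April has 30 days (137 left).
May has 31 days (106 left).
June has 30 days (76 left).
July has 31 days (45 left).
August has 31 days (14 left).
14 days into September → 14 September 2064.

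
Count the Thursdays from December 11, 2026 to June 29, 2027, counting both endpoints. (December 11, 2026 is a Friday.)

December 11, 2026 is a Friday; the first Thursday on or after it is December 17, 2026 (6 days later).
From December 17, 2026 to June 29, 2027: 14 + 31 + 28 + 31 + 30 + 31 + 29 = 194 days (rest of December, January, February, March, April, May, June).
194 ÷ 7 = 27 full weeks with remainder 5, so 27 more Thursdays after the first → 28.

28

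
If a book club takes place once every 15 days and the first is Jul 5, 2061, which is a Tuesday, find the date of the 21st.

The 21st occurrence is 20 intervals after the first: 20 × 15 = 300 days after Jul 5, 2061.
Jul has 31 days — 26 days to the end of Jul leaves 274.
Aug has 31 days (243 left).
Sep has 30 days (213 left).
Oct has 31 days (182 left).
Nov has 30 days (152 left).
Dec has 31 days (121 left).
Jan has 31 days (90 left).
Feb has 28 days (62 left).
Mar has 31 days (31 left).
Apr has 30 days (1 left).
1 day into May → May 1, 2062.

May 1, 2062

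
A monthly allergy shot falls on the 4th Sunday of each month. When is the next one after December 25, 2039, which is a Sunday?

January 22, 2040

December 2039 starts on a Thursday; its first Sunday is the 4th, so the 4th Sunday is the 25th — December 25, 2039.
That is not after December 25, 2039, so look at January 2040.
January 2040 starts on a Sunday; its first Sunday is the 1st, so the 4th Sunday is the 22nd — January 22, 2040.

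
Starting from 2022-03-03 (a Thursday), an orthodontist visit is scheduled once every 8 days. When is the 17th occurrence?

The 17th occurrence is 16 intervals after the first: 16 × 8 = 128 days after 2022-03-03.
March has 31 days — 28 days to the end of March leaves 100.
April has 30 days (70 left).
May has 31 days (39 left).
June has 30 days (9 left).
9 days into July → 2022-07-09.

2022-07-09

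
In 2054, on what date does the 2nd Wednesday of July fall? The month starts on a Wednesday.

July 8, 2054

July 2054 begins on a Wednesday, so the first Wednesday is July 1.
The 2nd Wednesday is 1 weeks later: 1 + 7 = 8.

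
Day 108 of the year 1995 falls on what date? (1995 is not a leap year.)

April 18, 1995

January has 31 days (108 − 31 = 77 remain).
February has 28 days (77 − 28 = 49 remain).
March has 31 days (49 − 31 = 18 remain).
18 into April → April 18.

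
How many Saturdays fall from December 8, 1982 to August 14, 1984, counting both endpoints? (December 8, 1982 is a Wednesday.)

December 8, 1982 is a Wednesday; the first Saturday on or after it is December 11, 1982 (3 days later).
From December 11, 1982 to August 14, 1984: 20 + 365 + 227 = 612 days (rest of 1982, 1983, to August 14, 1984 in 1984).
612 ÷ 7 = 87 full weeks with remainder 3, so 87 more Saturdays after the first → 88.

88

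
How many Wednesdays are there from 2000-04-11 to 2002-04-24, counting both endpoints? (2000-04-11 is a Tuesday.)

107

2000-04-11 is a Tuesday; the first Wednesday on or after it is 2000-04-12 (1 day later).
From 2000-04-12 to 2002-04-24: 263 + 365 + 114 = 742 days (rest of 2000, 2001, to 2002-04-24 in 2002).
742 ÷ 7 = 106 full weeks with remainder 0, so 106 more Wednesdays after the first → 107.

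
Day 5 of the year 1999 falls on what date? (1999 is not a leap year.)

5 January 1999

5 into January → January 5.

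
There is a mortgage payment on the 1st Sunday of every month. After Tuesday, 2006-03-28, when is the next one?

2006-04-02

March 2006 starts on a Wednesday, so its 1st Sunday is 2006-03-05 (4 days in).
That is not after 2006-03-28, so look at April 2006.
April 2006 starts on a Saturday, so its 1st Sunday is 2006-04-02 (1 day in).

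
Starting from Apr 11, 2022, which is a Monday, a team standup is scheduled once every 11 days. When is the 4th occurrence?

May 14, 2022

The 4th occurrence is 3 intervals after the first: 3 × 11 = 33 days after Apr 11, 2022.
Apr has 30 days — 19 days to the end of Apr leaves 14.
14 days into May → May 14, 2022.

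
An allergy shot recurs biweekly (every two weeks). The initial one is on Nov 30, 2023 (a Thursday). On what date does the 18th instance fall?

The 18th occurrence is 17 intervals after the first: 17 × 14 = 238 days after Nov 30, 2023.
Nov has 30 days — 0 days to the end of Nov leaves 238.
Dec has 31 days (207 left).
Jan has 31 days (176 left).
Feb has 29 days (147 left).
Mar has 31 days (116 left).
Apr has 30 days (86 left).
May has 31 days (55 left).
Jun has 30 days (25 left).
25 days into Jul → Jul 25, 2024.

Jul 25, 2024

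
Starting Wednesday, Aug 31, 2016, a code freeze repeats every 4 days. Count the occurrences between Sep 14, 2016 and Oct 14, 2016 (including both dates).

8

Occurrences land 4·i days after Aug 31, 2016 for i = 0, 1, 2, …
Sep 14, 2016 is 14 days after the start; 14 ÷ 4 = 3 remainder 2; since the remainder is 2, round up to i = 4. First occurrence in the window: #5 on Sep 16, 2016 (4×4 = 16 days in).
Oct 14, 2016 is 44 days after the start; 44 ÷ 4 = 11 remainder 0. Last occurrence in the window: #12 on Oct 14, 2016.
Occurrences #5 through #12: 8 in total.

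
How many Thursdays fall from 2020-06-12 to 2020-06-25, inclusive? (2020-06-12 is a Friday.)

2020-06-12 is a Friday; the first Thursday on or after it is 2020-06-18 (6 days later).
From 2020-06-18 to 2020-06-25 is 25 − 18 = 7 days.
7 ÷ 7 = 1 full weeks with remainder 0, so 1 more Thursdays after the first → 2.

2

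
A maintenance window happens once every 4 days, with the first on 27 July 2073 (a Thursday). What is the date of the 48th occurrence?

The 48th occurrence is 47 intervals after the first: 47 × 4 = 188 days after 27 July 2073.
July has 31 days — 4 days to the end of July leaves 184.
August has 31 days (153 left).
September has 30 days (123 left).
October has 31 days (92 left).
November has 30 days (62 left).
December has 31 days (31 left).
31 days into January → 31 January 2074.

31 January 2074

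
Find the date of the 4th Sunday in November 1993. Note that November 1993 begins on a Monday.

November 1993 begins on a Monday, so the first Sunday is November 7 (6 days later).
The 4th Sunday is 3 weeks later: 7 + 21 = 28.

November 28, 1993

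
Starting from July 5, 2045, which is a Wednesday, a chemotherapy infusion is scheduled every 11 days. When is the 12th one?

The 12th occurrence is 11 intervals after the first: 11 × 11 = 121 days after July 5, 2045.
July has 31 days — 26 days to the end of July leaves 95.
August has 31 days (64 left).
September has 30 days (34 left).
October has 31 days (3 left).
3 days into November → November 3, 2045.

November 3, 2045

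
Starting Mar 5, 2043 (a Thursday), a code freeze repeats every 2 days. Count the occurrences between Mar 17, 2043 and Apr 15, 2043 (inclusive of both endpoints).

Occurrences land 2·i days after Mar 5, 2043 for i = 0, 1, 2, …
Mar 17, 2043 is 12 days after the start; 12 ÷ 2 = 6 remainder 0. First occurrence in the window: #7 on Mar 17, 2043 (6×2 = 12 days in).
Apr 15, 2043 is 41 days after the start; 41 ÷ 2 = 20 remainder 1. Last occurrence in the window: #21 on Apr 14, 2043.
Occurrences #7 through #21: 15 in total.

15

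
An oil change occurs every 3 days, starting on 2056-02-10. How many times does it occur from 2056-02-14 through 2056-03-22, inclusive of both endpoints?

Occurrences land 3·i days after 2056-02-10 for i = 0, 1, 2, …
2056-02-14 is 4 days after the start; 4 ÷ 3 = 1 remainder 1; since the remainder is 1, round up to i = 2. First occurrence in the window: #3 on 2056-02-16 (2×3 = 6 days in).
2056-03-22 is 41 days after the start; 41 ÷ 3 = 13 remainder 2. Last occurrence in the window: #14 on 2056-03-20.
Occurrences #3 through #14: 12 in total.

12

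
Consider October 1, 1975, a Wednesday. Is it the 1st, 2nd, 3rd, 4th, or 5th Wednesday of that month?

Day 1 falls in week ⌈1/7⌉ of the month.
Days 1–7 hold the 1st Wednesday, 8–14 the 2nd, 15–21 the 3rd, 22–28 the 4th, 29–31 the 5th.
1 is in the range for the 1st.

1st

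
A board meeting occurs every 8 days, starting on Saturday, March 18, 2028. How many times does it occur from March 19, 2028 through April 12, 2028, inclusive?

3

Occurrences land 8·i days after March 18, 2028 for i = 0, 1, 2, …
March 19, 2028 is 1 day after the start; 1 ÷ 8 = 0 remainder 1; since the remainder is 1, round up to i = 1. First occurrence in the window: #2 on March 26, 2028 (1×8 = 8 days in).
April 12, 2028 is 25 days after the start; 25 ÷ 8 = 3 remainder 1. Last occurrence in the window: #4 on April 11, 2028.
Occurrences #2 through #4: 3 in total.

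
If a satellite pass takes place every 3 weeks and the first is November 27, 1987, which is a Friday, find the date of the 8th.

The 8th occurrence is 7 intervals after the first: 7 × 21 = 147 days after November 27, 1987.
November has 30 days — 3 days to the end of November leaves 144.
December has 31 days (113 left).
January has 31 days (82 left).
February has 29 days (53 left).
March has 31 days (22 left).
22 days into April → April 22, 1988.

April 22, 1988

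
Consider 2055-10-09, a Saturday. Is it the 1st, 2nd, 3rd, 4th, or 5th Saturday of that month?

2nd

Day 9 falls in week ⌈9/7⌉ of the month.
Days 1–7 hold the 1st Saturday, 8–14 the 2nd, 15–21 the 3rd, 22–28 the 4th, 29–31 the 5th.
9 is in the range for the 2nd.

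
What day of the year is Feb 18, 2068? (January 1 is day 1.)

49

Days in months before Feb: 31 = 31.
Plus 18 days into Feb → day 49.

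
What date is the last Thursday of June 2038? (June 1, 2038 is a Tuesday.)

2038-06-24

June 2038 begins on a Tuesday, so the first Thursday is June 3 (2 days later).
June 2038 has 30 days. Adding weeks: 3, 10, 17, 24 — the last one ≤ 30 is the 24th.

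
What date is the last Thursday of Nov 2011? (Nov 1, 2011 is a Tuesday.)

Nov 24, 2011

Nov 2011 begins on a Tuesday, so the first Thursday is Nov 3 (2 days later).
Nov 2011 has 30 days. Adding weeks: 3, 10, 17, 24 — the last one ≤ 30 is the 24th.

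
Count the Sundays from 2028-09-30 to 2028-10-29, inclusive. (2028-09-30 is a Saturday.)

5

2028-09-30 is a Saturday; the first Sunday on or after it is 2028-10-01 (1 day later).
From 2028-10-01 to 2028-10-29 is 29 − 1 = 28 days.
28 ÷ 7 = 4 full weeks with remainder 0, so 4 more Sundays after the first → 5.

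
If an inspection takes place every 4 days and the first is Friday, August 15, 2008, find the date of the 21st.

The 21st occurrence is 20 intervals after the first: 20 × 4 = 80 days after August 15, 2008.
August has 31 days — 16 days to the end of August leaves 64.
September has 30 days (34 left).
October has 31 days (3 left).
3 days into November → November 3, 2008.

November 3, 2008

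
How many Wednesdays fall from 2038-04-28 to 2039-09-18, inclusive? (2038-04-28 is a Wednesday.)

2038-04-28 is a Wednesday; the first Wednesday on or after it is 2038-04-28.
From 2038-04-28 to 2039-09-18: 247 + 261 = 508 days (rest of 2038, to 2039-09-18 in 2039).
508 ÷ 7 = 72 full weeks with remainder 4, so 72 more Wednesdays after the first → 73.

73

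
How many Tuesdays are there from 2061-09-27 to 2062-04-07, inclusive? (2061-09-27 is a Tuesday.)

2061-09-27 is a Tuesday; the first Tuesday on or after it is 2061-09-27.
From 2061-09-27 to 2062-04-07: 3 + 31 + 30 + 31 + 31 + 28 + 31 + 7 = 192 days (rest of September, October, November, December, January, February, March, April).
192 ÷ 7 = 27 full weeks with remainder 3, so 27 more Tuesdays after the first → 28.

28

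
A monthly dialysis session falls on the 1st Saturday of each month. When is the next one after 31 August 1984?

August 1984 starts on a Wednesday, so its 1st Saturday is 4 August 1984 (3 days in).
That is not after 31 August 1984, so look at September 1984.
September 1984 starts on a Saturday, so its 1st Saturday is 1 September 1984.

1 September 1984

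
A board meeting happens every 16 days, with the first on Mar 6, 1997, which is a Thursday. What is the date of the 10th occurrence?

Jul 28, 1997

The 10th occurrence is 9 intervals after the first: 9 × 16 = 144 days after Mar 6, 1997.
Mar has 31 days — 25 days to the end of Mar leaves 119.
Apr has 30 days (89 left).
May has 31 days (58 left).
Jun has 30 days (28 left).
28 days into Jul → Jul 28, 1997.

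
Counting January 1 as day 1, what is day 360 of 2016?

January has 31 days (360 − 31 = 329 remain).
February has 29 days (329 − 29 = 300 remain).
March has 31 days (300 − 31 = 269 remain).
April has 30 days (269 − 30 = 239 remain).
May has 31 days (239 − 31 = 208 remain).
June has 30 days (208 − 30 = 178 remain).
July has 31 days (178 − 31 = 147 remain).
August has 31 days (147 − 31 = 116 remain).
September has 30 days (116 − 30 = 86 remain).
October has 31 days (86 − 31 = 55 remain).
November has 30 days (55 − 30 = 25 remain).
25 into December → December 25.

25 December 2016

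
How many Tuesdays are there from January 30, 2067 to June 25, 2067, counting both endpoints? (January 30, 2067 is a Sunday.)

21

January 30, 2067 is a Sunday; the first Tuesday on or after it is February 1, 2067 (2 days later).
From February 1, 2067 to June 25, 2067: 27 + 31 + 30 + 31 + 25 = 144 days (rest of February, March, April, May, June).
144 ÷ 7 = 20 full weeks with remainder 4, so 20 more Tuesdays after the first → 21.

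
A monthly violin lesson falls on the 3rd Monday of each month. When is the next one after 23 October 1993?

October 1993 starts on a Friday; its first Monday is the 4th, so the 3rd Monday is the 18th — 18 October 1993.
That is not after 23 October 1993, so look at November 1993.
November 1993 starts on a Monday; its first Monday is the 1st, so the 3rd Monday is the 15th — 15 November 1993.

15 November 1993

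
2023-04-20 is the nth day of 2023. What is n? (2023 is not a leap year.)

Days in months before April: 31 + 28 + 31 = 90.
Plus 20 days into April → day 110.

110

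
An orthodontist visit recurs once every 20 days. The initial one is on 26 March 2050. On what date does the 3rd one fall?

5 May 2050

The 3rd occurrence is 2 intervals after the first: 2 × 20 = 40 days after 26 March 2050.
March has 31 days — 5 days to the end of March leaves 35.
April has 30 days (5 left).
5 days into May → 5 May 2050.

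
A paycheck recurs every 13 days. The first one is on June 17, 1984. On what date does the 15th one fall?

The 15th occurrence is 14 intervals after the first: 14 × 13 = 182 days after June 17, 1984.
June has 30 days — 13 days to the end of June leaves 169.
July has 31 days (138 left).
August has 31 days (107 left).
September has 30 days (77 left).
October has 31 days (46 left).
November has 30 days (16 left).
16 days into December → December 16, 1984.

December 16, 1984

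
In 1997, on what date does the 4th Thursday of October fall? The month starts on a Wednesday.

October 23, 1997

October 1997 begins on a Wednesday, so the first Thursday is October 2 (1 day later).
The 4th Thursday is 3 weeks later: 2 + 21 = 23.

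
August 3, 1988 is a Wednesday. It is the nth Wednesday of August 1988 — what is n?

Day 3 falls in week ⌈3/7⌉ of the month.
Days 1–7 hold the 1st Wednesday, 8–14 the 2nd, 15–21 the 3rd, 22–28 the 4th, 29–31 the 5th.
3 is in the range for the 1st.

1st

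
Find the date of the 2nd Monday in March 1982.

1982-03-08

The first Monday of March 1982 is March 1.
The 2nd Monday is 1 weeks later: 1 + 7 = 8.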